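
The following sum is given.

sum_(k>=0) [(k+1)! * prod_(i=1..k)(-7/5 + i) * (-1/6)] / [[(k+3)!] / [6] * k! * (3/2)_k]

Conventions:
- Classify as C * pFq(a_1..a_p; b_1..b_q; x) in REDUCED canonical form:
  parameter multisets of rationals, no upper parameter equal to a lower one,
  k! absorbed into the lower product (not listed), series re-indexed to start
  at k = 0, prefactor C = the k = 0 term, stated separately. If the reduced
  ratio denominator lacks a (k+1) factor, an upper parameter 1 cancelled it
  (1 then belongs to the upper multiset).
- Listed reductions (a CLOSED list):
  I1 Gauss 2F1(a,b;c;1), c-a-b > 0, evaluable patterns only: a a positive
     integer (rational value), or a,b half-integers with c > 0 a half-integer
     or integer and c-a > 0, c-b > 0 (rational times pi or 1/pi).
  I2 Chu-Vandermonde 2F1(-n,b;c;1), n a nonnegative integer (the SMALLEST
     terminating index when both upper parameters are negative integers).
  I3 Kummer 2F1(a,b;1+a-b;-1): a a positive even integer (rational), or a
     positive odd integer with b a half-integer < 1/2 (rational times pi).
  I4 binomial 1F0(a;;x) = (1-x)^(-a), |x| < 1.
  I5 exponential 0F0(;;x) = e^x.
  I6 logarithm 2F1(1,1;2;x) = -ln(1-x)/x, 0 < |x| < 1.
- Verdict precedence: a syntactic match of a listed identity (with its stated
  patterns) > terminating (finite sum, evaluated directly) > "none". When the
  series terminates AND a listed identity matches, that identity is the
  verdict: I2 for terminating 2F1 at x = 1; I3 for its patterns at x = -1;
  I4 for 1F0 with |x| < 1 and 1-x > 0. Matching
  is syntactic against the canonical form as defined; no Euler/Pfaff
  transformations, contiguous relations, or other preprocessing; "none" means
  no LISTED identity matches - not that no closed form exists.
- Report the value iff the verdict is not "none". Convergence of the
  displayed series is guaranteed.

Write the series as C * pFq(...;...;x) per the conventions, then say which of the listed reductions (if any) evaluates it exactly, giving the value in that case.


With C = -1/6: the canonical form is 2F2(-2/5, 2; 3/2, 4; 1). Verdict: no listed reduction: x = 1 and upper {-2/5, 2} fail every I1-I6 pattern.

Key step: t_0 = -1/6 here, and the running product (C = -1/6, x = 1) telescopes to a rising factorial.
Step ratio: r(k) = 1 * (k-2/5) (k+2) / [(k+3/2) (k+4) (k+1)] ; factor over Q: parameters, x = 1, and C = -1/6.


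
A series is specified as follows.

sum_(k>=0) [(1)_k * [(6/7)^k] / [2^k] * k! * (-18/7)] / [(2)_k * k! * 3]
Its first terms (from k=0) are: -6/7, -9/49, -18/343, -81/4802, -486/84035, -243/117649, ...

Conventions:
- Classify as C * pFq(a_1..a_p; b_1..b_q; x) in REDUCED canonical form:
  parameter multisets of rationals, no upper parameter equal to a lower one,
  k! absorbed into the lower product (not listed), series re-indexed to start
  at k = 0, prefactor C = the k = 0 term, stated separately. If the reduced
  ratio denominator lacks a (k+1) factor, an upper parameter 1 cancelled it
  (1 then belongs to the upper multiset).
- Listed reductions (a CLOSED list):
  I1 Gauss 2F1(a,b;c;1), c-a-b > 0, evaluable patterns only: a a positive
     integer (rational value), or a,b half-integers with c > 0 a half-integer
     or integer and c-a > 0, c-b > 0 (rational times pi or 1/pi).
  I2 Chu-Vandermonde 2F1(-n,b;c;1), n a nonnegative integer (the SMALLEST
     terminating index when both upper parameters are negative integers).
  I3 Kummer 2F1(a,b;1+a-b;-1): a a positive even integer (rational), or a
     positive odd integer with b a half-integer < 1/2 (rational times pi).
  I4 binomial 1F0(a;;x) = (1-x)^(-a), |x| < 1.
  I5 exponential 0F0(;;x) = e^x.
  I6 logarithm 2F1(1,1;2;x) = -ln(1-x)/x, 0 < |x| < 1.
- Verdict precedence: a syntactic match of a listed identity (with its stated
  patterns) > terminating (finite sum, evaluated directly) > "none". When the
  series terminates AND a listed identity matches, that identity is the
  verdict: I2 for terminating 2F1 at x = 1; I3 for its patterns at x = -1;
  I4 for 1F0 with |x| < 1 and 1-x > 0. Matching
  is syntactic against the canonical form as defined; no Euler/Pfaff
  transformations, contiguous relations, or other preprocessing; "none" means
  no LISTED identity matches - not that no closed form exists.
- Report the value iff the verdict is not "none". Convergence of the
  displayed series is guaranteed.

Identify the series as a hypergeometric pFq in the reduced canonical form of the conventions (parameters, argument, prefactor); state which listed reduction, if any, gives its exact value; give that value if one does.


Classification (C = -6/7): 2F1 with upper {1, 1}, lower {2}, argument x = 3/7. Verdict: logarithm (I6) fires (the logarithm: parameters (1,1;2), x = 3/7). Exact value: 2 * ln(4/7).

Structural cue: from the first term -6/7: the two k-th powers (prefactor -6/7) combine into one argument.
Term ratio: r(k) = (3/7) * (k+1) (k+1) / [(k+2) (k+1)] - rational in k. x = (3/7); t_0 = -6/7; negate the roots.


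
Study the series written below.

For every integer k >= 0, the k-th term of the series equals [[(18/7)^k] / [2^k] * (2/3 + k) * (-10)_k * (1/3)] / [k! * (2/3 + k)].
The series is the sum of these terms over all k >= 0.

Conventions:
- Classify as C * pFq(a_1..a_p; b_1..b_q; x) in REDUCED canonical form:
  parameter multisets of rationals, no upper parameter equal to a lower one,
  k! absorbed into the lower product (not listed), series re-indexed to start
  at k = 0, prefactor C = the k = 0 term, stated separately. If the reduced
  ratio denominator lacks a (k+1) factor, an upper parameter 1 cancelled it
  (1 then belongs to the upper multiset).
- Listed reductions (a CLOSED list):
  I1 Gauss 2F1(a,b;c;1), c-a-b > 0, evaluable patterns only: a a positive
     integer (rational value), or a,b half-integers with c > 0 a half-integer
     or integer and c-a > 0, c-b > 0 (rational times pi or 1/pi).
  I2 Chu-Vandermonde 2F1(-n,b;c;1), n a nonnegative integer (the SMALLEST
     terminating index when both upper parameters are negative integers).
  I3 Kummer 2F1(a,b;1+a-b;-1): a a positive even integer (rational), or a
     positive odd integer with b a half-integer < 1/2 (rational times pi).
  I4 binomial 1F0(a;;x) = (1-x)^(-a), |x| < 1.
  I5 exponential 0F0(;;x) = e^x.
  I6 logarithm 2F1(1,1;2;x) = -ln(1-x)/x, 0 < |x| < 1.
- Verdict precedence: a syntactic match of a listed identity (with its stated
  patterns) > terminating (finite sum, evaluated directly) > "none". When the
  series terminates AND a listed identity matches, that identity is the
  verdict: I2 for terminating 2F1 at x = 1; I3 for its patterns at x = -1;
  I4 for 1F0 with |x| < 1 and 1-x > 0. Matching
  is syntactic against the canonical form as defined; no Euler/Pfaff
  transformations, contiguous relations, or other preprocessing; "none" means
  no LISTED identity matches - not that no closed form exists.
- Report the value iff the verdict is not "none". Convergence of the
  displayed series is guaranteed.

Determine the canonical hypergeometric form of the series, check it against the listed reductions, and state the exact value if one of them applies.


At argument 9/7: a 1F0 with upper {-10}, lower {-}, scaled by C = 1/3. Verdict: terminating (-10 upstairs). 11 nonzero terms in all; added directly. Hence: 1024/847425747.

Key step: t_0 being 1/3, the two k-th powers (prefactor 1/3) combine into one argument.
Consecutive-term ratio: r(k) = (9/7) * (k-10) / [(k+1)] - rational in k, leading ratio (9/7); with t_0 = 1/3, classification follows.


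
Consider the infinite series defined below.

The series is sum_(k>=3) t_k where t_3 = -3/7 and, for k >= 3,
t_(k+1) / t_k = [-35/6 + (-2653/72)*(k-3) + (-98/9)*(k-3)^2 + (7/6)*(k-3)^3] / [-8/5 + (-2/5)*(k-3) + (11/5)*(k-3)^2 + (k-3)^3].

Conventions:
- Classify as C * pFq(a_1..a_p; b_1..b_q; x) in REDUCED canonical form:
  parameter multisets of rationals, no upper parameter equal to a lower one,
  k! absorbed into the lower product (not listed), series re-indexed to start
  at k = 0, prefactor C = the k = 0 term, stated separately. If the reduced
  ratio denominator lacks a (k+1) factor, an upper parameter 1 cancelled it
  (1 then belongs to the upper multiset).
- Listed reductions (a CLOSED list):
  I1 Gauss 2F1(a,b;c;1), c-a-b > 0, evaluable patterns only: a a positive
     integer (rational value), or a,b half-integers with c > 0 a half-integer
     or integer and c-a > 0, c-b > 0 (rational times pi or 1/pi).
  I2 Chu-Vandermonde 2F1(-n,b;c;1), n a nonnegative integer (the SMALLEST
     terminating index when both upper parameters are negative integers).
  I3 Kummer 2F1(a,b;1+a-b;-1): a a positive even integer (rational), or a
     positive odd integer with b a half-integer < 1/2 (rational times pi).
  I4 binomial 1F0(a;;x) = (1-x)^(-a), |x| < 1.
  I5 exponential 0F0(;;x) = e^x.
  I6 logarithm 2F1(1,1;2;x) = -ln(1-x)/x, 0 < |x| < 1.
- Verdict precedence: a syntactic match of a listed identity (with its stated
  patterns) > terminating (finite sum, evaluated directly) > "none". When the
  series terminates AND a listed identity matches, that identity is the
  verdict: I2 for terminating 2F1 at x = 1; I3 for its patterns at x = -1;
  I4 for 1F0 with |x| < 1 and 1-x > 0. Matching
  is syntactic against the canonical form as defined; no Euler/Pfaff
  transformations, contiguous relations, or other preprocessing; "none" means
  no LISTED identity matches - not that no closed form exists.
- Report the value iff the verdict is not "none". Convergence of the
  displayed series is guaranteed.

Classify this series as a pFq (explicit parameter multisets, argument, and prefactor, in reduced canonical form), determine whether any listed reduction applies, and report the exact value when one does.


Canonical form: C = -3/7 times 3F2 with upper {-12, 1/6, 5/2}, lower {-4/5, 2}, x = 7/6. Verdict: terminating - upper parameter -12 makes this a finite sum (last index 12), evaluated exactly. Sum: -5174884886856832911756061355749/105134262439095577803099897593856.

Key observation: t_0 = -3/7 here, and the expanded ratio factors over Q; C = -3/7, x = 7/6, roots give parameters.
Step ratio: r(k) = (7/6) * (k-12) (k+1/6) (k+5/2) / [(k-4/5) (k+2) (k+1)] - poly over poly, x = (7/6) from leading terms; C = -3/7 at k = 0.


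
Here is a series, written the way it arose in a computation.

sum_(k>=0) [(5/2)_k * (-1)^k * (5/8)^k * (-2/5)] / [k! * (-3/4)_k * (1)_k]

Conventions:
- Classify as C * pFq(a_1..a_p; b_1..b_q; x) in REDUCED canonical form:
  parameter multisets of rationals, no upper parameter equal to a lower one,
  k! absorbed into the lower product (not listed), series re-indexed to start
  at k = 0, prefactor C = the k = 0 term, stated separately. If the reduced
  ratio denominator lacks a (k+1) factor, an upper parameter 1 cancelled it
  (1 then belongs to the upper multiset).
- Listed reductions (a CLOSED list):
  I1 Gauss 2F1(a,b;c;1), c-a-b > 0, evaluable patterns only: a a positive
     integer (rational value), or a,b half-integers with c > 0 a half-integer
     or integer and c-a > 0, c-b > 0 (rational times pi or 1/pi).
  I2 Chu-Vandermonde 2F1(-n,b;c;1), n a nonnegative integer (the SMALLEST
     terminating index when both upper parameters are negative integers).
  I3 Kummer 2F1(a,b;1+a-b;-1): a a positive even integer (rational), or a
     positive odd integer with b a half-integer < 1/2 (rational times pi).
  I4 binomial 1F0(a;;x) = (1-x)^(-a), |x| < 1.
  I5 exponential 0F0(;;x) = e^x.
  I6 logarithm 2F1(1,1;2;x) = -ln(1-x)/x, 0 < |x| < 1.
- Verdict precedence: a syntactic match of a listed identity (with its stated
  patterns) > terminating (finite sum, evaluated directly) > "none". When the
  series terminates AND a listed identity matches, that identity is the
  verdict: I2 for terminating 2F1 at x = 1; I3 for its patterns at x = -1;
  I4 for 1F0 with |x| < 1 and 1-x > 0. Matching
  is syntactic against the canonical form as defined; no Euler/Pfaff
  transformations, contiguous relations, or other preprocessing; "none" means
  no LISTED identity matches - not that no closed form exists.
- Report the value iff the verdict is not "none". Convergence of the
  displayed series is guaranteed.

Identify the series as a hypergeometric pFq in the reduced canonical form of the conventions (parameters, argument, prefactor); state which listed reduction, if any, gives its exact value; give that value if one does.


Structural cue: x = (-5/8) and the (-1)^k factor (prefactor -2/5) folds into the argument's sign.
Consecutive-term ratio: r(k) = (-5/8) * (k+5/2) / [(k-3/4) (k+1) (k+1)] - rational in k, leading ratio (-5/8); with t_0 = -2/5, classification follows.

Classification (C = -2/5): 1F2 with upper {5/2}, lower {-3/4, 1}, argument x = -5/8. Verdict: none. No listed pattern accepts 1F2(5/2; -3/4, 1; -5/8).


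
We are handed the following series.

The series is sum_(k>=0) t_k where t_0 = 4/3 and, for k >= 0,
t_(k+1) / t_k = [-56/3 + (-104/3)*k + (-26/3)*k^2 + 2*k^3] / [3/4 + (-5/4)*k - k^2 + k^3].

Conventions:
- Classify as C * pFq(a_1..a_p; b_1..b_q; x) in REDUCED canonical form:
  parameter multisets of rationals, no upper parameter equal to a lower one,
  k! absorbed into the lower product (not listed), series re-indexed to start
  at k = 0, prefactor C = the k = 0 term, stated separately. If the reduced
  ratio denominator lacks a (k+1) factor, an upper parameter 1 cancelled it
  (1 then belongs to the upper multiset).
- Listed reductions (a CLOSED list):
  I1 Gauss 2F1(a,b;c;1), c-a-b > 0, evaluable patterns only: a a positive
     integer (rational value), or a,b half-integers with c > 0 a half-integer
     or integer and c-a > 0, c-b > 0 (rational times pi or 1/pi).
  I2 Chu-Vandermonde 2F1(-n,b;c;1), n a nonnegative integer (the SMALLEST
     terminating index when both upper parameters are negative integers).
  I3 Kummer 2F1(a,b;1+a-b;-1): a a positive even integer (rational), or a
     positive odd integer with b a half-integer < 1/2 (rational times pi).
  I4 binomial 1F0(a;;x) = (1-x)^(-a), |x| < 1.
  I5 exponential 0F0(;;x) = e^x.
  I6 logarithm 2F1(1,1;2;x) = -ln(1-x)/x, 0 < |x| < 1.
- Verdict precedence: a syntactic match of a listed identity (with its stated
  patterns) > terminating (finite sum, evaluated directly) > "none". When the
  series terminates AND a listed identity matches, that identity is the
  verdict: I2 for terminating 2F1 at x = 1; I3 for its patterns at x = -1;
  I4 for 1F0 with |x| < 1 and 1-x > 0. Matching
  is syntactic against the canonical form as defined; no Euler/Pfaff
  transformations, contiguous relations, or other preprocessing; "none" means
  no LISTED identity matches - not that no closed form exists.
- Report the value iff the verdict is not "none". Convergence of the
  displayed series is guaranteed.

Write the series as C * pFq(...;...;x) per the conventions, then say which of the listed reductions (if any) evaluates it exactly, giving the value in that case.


This is 4/3 * 3F2(-7, 2/3, 2; -3/2, -1/2; 2) in reduced canonical form. Verdict: terminating - the sum ends at index 7 because -7 is a negative integer; exact evaluation follows. Hence: 1360349617220/1594323.

The tell: t_0 = 4/3 here, and factor the ratio over Q (prefactor 4/3): negated roots = parameters.
Step ratio: r(k) = 2 * (k-7) (k+2/3) (k+2) / [(k-3/2) (k-1/2) (k+1)] - rational; roots negated = parameters, x = 2, C = 4/3.


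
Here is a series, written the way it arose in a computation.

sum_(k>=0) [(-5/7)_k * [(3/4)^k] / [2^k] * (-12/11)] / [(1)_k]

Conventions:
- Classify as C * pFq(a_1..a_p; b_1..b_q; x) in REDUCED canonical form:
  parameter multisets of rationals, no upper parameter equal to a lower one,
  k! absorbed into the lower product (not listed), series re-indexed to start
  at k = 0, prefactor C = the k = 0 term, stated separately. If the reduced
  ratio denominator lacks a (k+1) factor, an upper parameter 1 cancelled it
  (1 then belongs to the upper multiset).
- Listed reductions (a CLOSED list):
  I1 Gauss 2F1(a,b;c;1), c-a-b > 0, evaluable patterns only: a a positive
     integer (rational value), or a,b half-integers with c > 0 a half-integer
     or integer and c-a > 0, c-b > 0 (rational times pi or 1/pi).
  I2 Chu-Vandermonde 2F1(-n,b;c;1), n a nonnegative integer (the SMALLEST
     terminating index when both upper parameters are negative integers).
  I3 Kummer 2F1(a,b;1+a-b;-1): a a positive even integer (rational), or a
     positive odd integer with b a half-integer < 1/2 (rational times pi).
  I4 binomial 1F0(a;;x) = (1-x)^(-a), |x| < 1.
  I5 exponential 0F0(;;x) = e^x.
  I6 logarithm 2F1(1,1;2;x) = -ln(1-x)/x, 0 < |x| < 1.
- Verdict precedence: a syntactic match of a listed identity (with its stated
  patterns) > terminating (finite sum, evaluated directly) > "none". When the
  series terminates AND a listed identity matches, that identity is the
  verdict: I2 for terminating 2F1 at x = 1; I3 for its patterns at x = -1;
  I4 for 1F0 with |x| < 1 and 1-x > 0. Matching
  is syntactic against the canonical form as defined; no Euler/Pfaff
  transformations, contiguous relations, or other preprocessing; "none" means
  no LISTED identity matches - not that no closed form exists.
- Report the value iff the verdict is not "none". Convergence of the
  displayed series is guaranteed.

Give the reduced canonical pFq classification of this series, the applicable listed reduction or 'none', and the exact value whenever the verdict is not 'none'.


x = 3/8 here; the reduced form reads 1F0, upper {-5/7}, lower {-}, C = -12/11. Verdict: the I4 binomial reduction matches (the 1F0 binomial series: exponent 5/7, x = 3/8). Value: (-12/11) * (5/8)^(5/7).

Key step: with t_0 = -12/11, the two k-th powers (C = -12/11, x = 3/8) combine into one argument.
Consecutive-term ratio: r(k) = (3/8) * (k-5/7) / [(k+1)] - rational; roots negated = parameters, x = (3/8), C = -12/11.


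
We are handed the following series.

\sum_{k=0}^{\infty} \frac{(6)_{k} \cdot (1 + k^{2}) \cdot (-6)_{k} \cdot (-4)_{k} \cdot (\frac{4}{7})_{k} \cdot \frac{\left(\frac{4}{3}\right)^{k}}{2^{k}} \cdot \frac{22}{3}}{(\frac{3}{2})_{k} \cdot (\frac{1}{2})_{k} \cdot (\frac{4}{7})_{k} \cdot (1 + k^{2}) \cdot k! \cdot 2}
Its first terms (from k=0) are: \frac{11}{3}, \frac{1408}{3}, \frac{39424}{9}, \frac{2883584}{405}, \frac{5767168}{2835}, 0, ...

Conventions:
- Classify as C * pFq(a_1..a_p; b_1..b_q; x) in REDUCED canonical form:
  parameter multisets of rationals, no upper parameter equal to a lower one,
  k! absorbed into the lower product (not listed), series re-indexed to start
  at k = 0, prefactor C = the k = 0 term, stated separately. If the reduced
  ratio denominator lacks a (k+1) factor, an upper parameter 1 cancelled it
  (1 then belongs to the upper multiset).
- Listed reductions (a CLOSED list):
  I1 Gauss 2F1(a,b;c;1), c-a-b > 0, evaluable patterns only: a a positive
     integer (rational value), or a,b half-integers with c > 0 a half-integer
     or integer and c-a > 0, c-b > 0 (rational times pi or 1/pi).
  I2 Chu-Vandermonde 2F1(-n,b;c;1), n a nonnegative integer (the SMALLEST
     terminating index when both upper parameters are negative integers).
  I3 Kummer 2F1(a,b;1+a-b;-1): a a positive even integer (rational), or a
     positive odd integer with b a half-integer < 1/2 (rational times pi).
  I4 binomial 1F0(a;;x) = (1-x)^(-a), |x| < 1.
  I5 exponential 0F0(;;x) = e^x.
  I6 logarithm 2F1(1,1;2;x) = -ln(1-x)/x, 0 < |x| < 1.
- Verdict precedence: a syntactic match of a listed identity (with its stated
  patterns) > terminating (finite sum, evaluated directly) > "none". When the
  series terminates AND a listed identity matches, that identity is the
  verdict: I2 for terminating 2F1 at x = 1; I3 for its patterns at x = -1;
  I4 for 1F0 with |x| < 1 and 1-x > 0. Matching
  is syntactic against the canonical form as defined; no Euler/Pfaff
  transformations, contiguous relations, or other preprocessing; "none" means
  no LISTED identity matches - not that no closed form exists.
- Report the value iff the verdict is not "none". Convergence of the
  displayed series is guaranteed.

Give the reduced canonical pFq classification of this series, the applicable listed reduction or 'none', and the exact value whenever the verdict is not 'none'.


The series (x = \frac{2}{3}) is 3F2: upper {-6, -4, 6}, lower {\frac{1}{2}, \frac{3}{2}}, prefactor \frac{11}{3}. Verdict: terminating - the sum ends at index 4 because -4 is a negative integer; exact evaluation follows. Value: \frac{4412419}{315}.

Structural cue: t_0 being \frac{11}{3}, the constant factors (C = 11/3, x = 2/3) combine into one prefactor.
Term ratio: r(k) = \frac{2}{3} * (k-6) (k-4) (k+6) / [(k+\frac{1}{2}) (k+\frac{3}{2}) (k+1)] - rational in k. x = \frac{2}{3}; t_0 = \frac{11}{3}; negate the roots.


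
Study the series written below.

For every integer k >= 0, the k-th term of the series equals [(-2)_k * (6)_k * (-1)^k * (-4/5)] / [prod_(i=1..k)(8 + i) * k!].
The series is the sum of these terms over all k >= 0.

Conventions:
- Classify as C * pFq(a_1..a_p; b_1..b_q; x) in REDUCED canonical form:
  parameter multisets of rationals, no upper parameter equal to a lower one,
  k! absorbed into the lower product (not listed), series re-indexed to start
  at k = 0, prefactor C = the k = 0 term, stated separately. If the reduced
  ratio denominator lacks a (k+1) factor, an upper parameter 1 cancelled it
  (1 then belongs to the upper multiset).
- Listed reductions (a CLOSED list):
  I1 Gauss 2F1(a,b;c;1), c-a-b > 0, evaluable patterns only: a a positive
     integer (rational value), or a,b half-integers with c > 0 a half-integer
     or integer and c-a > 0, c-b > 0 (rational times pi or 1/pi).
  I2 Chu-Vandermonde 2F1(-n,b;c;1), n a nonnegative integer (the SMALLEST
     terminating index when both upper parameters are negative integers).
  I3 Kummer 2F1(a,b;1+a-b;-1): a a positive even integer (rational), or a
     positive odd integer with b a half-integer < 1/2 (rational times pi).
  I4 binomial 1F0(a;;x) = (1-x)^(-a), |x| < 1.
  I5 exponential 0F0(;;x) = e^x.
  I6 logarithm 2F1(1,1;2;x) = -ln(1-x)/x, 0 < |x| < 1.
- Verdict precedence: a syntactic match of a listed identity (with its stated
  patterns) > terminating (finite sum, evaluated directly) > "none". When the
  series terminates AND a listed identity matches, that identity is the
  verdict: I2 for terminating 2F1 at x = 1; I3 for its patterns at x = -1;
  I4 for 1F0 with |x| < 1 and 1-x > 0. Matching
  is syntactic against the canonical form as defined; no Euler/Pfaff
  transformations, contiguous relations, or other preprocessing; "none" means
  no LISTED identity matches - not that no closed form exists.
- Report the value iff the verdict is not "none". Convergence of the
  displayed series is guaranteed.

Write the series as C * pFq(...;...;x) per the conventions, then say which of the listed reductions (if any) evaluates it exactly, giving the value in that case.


x = -1 here; the reduced form reads 2F1, upper {-2, 6}, lower {9}, C = -4/5. Verdict at x = -1: the Kummer evaluation I3 matches (x = -1; c = 9 equals 1+a-b for upper {-2, 6}: listed pattern). Exact value: -56/25.

First insight: x = (-1) and the lower running product (C = -4/5) is a rising factorial.
Consecutive-term ratio: r(k) = (-1) * (k-2) (k+6) / [(k+9) (k+1)] ; factor over Q: parameters, x = (-1), and C = -4/5.


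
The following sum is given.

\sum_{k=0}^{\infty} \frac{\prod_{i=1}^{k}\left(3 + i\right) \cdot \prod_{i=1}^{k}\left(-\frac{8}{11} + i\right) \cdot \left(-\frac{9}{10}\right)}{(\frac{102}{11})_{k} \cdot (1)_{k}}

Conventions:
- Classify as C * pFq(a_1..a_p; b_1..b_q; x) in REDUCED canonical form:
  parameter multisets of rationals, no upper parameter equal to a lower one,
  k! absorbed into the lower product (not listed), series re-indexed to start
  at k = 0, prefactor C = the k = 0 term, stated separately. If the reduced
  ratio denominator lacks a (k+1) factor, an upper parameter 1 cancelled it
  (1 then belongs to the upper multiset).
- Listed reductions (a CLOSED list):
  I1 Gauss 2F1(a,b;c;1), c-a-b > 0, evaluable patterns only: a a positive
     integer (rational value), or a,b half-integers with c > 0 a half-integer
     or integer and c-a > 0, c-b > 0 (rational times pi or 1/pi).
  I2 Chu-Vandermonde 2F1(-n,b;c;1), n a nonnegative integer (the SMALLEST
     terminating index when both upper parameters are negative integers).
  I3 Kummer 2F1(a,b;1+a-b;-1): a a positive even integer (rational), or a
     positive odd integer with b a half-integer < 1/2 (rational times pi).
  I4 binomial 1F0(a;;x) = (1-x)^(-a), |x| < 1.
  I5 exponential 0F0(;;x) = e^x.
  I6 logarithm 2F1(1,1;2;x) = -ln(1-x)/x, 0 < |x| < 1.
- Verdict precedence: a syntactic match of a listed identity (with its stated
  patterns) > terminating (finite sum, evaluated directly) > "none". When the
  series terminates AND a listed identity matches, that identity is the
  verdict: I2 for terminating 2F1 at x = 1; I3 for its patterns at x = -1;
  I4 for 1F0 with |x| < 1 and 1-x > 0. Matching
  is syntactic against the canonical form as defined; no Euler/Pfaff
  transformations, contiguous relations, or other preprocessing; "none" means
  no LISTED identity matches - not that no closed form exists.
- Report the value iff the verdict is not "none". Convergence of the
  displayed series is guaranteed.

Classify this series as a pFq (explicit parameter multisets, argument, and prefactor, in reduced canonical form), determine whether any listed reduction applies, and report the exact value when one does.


Classification (C = -\frac{9}{10}): 2F1 with upper {\frac{3}{11}, 4}, lower {\frac{102}{11}}, argument x = 1. Verdict: Gauss (I1, integer-parameter pattern) fires (x = 1: the Gamma ratio telescopes since c-a-b = 5 > 0 and a = 4 in Z>0). Sum: -\frac{78039}{73205}.

Key observation: from the first term -\frac{9}{10}: the running product (C = -9/10, x = 1) telescopes to a rising factorial.
Consecutive-term ratio: r(k) = 1 * (k+\frac{3}{11}) (k+4) / [(k+\frac{102}{11}) (k+1)] - rational; roots negated = parameters, x = 1, C = -\frac{9}{10}.


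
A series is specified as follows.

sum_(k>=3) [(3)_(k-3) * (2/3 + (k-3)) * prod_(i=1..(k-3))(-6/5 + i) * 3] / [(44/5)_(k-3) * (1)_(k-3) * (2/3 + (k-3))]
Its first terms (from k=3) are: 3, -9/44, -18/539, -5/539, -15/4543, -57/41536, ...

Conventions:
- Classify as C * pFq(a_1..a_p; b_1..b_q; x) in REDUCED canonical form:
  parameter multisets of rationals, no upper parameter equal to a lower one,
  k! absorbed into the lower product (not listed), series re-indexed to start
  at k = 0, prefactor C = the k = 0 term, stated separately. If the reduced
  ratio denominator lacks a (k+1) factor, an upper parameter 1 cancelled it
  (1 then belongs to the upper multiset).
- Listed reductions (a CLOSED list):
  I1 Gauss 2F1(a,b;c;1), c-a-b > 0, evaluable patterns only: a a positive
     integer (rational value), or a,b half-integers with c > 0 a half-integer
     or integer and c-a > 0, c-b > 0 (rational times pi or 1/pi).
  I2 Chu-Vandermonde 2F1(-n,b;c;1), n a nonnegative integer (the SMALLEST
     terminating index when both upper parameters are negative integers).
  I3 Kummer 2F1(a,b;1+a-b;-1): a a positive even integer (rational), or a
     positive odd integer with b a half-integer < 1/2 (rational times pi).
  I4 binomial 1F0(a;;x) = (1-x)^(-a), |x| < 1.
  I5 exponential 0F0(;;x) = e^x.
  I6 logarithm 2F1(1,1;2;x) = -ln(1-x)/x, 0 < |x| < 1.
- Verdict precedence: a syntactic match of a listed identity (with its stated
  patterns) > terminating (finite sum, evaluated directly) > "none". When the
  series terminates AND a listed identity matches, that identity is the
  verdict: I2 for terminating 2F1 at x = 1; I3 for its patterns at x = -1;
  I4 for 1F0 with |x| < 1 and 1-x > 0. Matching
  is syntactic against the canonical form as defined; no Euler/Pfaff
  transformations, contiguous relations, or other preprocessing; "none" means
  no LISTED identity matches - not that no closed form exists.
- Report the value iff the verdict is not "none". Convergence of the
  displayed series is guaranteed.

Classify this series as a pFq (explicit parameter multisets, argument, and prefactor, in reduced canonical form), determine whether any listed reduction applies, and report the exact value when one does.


Prefactor 3, argument 1: 2F1 with upper {-1/5, 3} over lower {44/5}. Verdict (x = 1): Gauss's theorem (I1) applies (x = 1: the Gamma ratio telescopes since c-a-b = 6 > 0 and a = 3 in Z>0). Its exact value is 19227/7000.

Key step: from the first term 3: (1)_k (C = 3, x = 1) is k! itself.
Consecutive-term ratio: r(k) = 1 * (k-1/5) (k+3) / [(k+44/5) (k+1)] - rational in k, leading ratio 1; with t_0 = 3, classification follows.


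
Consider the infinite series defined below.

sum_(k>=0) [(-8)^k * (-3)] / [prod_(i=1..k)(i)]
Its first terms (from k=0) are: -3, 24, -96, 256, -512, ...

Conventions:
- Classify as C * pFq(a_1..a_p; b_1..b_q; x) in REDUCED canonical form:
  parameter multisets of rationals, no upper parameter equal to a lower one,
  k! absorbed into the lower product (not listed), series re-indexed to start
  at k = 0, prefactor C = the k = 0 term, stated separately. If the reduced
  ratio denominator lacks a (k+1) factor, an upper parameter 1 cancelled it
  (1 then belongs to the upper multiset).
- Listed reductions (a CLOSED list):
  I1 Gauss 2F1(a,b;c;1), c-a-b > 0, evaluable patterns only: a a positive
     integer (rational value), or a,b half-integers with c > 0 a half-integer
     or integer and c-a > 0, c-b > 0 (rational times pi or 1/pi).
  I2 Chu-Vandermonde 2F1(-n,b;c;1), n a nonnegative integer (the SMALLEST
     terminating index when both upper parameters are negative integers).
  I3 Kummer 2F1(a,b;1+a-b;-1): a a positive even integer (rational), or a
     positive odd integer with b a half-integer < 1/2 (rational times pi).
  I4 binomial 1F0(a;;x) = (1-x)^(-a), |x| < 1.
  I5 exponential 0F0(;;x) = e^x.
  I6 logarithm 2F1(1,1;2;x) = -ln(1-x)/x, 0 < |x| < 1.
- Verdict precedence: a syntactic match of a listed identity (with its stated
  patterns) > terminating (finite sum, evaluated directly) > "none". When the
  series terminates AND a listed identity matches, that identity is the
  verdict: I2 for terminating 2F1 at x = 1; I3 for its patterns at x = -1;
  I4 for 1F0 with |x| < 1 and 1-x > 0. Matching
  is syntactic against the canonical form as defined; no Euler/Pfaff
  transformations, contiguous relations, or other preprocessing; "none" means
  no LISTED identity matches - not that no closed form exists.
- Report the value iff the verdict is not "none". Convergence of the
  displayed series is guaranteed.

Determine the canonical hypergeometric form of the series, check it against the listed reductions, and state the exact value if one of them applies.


At argument -8: a 0F0 with upper {-}, lower {-}, scaled by C = -3. Verdict: exponential (I5) fires (the 0F0 exponential series at x = -8). Its exact value is (-3) * e^(-8).

Key step: t_0 being -3, the product of the first k integers (C = -3, x = -8) is k!.
Consecutive-term ratio: r(k) = (-8) * 1 / [(k+1)] - rational; roots negated = parameters, x = (-8), C = -3.


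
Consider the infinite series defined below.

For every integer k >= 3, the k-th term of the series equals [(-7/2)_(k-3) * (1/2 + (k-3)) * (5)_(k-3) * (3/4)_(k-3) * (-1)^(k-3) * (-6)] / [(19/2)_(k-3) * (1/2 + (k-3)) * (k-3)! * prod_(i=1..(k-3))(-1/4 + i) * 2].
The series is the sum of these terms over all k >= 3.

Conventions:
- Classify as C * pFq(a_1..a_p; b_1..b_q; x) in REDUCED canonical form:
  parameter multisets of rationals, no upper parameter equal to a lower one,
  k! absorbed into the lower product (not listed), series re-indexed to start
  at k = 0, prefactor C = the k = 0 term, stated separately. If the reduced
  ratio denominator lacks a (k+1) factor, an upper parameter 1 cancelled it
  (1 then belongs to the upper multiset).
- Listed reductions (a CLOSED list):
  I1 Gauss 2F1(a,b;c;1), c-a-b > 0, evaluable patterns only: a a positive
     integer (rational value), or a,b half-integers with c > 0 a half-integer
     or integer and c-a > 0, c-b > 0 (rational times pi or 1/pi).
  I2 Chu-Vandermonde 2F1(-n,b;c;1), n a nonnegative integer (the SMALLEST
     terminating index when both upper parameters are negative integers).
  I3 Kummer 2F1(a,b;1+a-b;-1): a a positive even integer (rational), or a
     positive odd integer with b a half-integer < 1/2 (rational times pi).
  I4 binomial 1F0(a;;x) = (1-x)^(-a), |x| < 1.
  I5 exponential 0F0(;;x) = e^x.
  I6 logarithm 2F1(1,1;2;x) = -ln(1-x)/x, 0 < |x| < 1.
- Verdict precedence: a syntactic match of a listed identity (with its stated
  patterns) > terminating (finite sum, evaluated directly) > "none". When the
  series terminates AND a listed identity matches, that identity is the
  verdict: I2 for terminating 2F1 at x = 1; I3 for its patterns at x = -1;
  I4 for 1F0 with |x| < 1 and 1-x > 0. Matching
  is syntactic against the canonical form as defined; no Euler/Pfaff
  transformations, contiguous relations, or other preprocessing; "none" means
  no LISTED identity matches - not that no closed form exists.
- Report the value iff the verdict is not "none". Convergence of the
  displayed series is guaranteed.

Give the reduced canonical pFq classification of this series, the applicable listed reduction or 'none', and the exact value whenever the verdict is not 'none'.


This is -3 * 2F1(-7/2, 5; 19/2; -1) in reduced canonical form. Verdict: this is Kummer's theorem (I3) (x = -1; c = 19/2 equals 1+a-b for upper {-7/2, 5}: listed pattern). Hence: (-2297295/524288) * pi.

Key step: x = (-1) and striking the common factor k + 1/2 reduces the term (C = -3, x = -1).
Step ratio: r(k) = (-1) * (k-7/2) (k+5) / [(k+19/2) (k+1)] - poly over poly, x = (-1) from leading terms; C = -3 at k = 0.


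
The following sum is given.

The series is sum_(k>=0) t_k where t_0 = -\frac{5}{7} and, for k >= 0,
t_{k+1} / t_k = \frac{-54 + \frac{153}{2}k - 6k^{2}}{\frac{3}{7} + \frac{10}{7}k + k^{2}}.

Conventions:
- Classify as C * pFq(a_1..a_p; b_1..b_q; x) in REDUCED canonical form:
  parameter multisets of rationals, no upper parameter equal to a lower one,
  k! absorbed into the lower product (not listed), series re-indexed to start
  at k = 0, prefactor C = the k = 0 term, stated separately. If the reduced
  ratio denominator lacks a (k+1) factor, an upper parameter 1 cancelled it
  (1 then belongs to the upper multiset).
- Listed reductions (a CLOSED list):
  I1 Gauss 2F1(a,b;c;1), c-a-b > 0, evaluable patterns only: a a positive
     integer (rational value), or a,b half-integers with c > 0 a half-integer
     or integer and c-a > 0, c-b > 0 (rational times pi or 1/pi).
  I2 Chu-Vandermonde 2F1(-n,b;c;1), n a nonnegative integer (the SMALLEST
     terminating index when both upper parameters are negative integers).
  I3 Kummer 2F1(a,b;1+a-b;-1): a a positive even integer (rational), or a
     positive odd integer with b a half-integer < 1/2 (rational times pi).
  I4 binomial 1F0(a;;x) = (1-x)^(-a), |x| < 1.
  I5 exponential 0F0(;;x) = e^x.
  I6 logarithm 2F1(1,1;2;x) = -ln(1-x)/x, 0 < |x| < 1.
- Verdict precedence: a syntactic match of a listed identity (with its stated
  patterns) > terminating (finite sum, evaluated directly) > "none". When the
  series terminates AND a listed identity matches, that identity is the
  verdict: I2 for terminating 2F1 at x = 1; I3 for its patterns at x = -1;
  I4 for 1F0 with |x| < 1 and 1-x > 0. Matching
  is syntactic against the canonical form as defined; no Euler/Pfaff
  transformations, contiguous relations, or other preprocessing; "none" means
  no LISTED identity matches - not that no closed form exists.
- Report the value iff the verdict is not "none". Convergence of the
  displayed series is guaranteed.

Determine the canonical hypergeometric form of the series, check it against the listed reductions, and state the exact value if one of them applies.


Canonical form: C = -\frac{5}{7} times 2F1 with upper {-12, -\frac{3}{4}}, lower {\frac{3}{7}}, x = -6. Verdict: terminating - the sum ends at index 12 because -12 is a negative integer; exact evaluation follows. Its exact value is \frac{1520373647297546355832075}{5064738463547392}.

First insight: with t_0 = -\frac{5}{7}, roots of the ratio polynomials (C = -5/7) are the negated parameters.
Adjacent-term ratio: r(k) = -6 * (k-12) (k-\frac{3}{4}) / [(k+\frac{3}{7}) (k+1)] - rational in k, leading ratio -6; with t_0 = -\frac{5}{7}, classification follows.


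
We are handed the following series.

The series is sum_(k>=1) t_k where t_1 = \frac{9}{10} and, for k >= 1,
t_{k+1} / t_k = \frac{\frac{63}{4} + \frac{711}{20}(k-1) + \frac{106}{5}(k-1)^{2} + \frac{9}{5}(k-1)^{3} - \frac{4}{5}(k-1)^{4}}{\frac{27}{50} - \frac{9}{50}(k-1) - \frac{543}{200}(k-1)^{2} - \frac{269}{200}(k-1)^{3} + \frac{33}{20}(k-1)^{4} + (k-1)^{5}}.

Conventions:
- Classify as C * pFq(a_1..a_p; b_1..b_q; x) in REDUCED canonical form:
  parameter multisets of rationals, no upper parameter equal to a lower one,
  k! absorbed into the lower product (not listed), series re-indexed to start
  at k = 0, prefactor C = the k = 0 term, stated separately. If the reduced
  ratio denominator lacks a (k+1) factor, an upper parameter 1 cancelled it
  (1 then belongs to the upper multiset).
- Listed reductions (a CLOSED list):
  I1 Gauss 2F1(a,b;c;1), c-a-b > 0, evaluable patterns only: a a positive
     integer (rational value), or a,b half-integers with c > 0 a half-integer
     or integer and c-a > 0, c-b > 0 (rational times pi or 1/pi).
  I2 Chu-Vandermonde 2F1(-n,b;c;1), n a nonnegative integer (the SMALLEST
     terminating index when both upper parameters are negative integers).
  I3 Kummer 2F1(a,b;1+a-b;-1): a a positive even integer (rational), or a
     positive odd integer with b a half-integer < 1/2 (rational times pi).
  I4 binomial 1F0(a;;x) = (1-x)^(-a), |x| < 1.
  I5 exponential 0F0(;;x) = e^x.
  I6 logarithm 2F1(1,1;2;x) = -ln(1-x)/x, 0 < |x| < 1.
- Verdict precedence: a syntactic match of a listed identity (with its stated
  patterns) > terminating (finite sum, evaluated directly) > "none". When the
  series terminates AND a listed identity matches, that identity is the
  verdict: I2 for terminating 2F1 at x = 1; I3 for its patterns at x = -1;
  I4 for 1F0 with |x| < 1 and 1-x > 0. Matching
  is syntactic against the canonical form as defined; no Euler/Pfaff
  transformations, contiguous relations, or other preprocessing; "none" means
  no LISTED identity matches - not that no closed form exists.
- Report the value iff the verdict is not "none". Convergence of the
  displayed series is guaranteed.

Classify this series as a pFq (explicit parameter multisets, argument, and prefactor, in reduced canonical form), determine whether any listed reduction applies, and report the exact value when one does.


This is \frac{9}{10} * 2F2(-7, \frac{5}{2}; -\frac{6}{5}, -\frac{2}{5}; -\frac{4}{5}) in reduced canonical form. Verdict: terminating. With -7 upstairs the series is a 8-term polynomial sum; evaluated term by term. Exact value: -\frac{9769434257819}{458115840}.

First insight: with t_0 = \frac{9}{10}, roots of the ratio polynomials (C = 9/10) are the negated parameters.
Adjacent-term ratio: r(k) = -\frac{4}{5} * (k-7) (k+\frac{5}{2}) / [(k-\frac{6}{5}) (k-\frac{2}{5}) (k+1)] ; factor over Q: parameters, x = -\frac{4}{5}, and C = \frac{9}{10}.


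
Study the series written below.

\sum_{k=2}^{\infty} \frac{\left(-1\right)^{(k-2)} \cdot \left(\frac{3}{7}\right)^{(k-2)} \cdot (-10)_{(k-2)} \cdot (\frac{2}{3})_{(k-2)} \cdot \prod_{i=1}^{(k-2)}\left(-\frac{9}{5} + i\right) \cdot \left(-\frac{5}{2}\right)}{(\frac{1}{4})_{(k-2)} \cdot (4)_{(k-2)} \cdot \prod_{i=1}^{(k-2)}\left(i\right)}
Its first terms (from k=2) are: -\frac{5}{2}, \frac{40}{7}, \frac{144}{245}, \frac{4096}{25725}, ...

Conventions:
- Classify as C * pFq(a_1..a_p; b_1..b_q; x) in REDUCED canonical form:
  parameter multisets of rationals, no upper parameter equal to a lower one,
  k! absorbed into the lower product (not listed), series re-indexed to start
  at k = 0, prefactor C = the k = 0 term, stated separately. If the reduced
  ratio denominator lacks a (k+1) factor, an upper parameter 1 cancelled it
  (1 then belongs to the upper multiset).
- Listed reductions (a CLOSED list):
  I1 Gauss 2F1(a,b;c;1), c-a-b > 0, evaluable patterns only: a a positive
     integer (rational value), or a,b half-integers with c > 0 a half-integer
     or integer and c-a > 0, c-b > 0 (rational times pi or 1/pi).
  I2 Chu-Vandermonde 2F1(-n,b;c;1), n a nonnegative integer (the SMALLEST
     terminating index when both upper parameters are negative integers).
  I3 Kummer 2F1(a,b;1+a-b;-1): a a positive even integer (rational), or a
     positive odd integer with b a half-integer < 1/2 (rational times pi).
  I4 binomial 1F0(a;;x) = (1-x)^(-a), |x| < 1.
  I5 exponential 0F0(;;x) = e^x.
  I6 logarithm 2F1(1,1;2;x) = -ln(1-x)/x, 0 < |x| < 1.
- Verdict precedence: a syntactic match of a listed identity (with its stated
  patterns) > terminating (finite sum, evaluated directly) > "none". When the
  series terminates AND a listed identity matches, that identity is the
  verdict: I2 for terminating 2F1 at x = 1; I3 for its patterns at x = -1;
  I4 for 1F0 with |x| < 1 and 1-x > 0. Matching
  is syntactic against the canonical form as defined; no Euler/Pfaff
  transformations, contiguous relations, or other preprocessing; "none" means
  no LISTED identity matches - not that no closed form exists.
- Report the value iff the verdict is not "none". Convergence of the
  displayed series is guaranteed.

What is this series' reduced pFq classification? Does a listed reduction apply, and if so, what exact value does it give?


x = -\frac{3}{7} here; the reduced form reads 3F2, upper {-10, -\frac{4}{5}, \frac{2}{3}}, lower {\frac{1}{4}, 4}, C = -\frac{5}{2}. Verdict: terminating. (-10)_k vanishes past k = 10, leaving a 11-term sum, computed directly. Its exact value is \frac{393971968628876073109357}{98121391437183105468750}.

The tell: t_0 being -\frac{5}{2}, the running product (C = -5/2, x = -3/7) telescopes to a rising factorial.
Adjacent-term ratio: r(k) = -\frac{3}{7} * (k-10) (k-\frac{4}{5}) (k+\frac{2}{3}) / [(k+\frac{1}{4}) (k+4) (k+1)] - rational in k. x = -\frac{3}{7}; t_0 = -\frac{5}{2}; negate the roots.
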